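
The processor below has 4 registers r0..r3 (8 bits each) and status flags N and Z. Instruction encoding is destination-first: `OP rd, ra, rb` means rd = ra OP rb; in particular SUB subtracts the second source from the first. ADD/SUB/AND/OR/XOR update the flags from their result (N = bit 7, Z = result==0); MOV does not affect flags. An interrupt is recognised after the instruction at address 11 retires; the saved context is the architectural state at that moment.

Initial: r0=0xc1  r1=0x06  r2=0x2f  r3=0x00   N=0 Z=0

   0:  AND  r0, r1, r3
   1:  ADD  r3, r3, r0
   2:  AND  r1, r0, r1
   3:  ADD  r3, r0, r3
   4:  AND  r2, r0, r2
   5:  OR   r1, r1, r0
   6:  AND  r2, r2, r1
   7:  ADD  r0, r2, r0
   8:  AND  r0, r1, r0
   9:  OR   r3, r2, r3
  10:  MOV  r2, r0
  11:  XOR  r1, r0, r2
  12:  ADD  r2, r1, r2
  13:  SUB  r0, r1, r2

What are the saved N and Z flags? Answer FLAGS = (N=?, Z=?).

after  0: r0=0x00 r1=0x06 r2=0x2f r3=0x00  N=0 Z=1
after  1: r0=0x00 r1=0x06 r2=0x2f r3=0x00  N=0 Z=1
after  2: r0=0x00 r1=0x00 r2=0x2f r3=0x00  N=0 Z=1
after  3: r0=0x00 r1=0x00 r2=0x2f r3=0x00  N=0 Z=1
after  4: r0=0x00 r1=0x00 r2=0x00 r3=0x00  N=0 Z=1
after  5: r0=0x00 r1=0x00 r2=0x00 r3=0x00  N=0 Z=1
after  6: r0=0x00 r1=0x00 r2=0x00 r3=0x00  N=0 Z=1
after  7: r0=0x00 r1=0x00 r2=0x00 r3=0x00  N=0 Z=1
after  8: r0=0x00 r1=0x00 r2=0x00 r3=0x00  N=0 Z=1
after  9: r0=0x00 r1=0x00 r2=0x00 r3=0x00  N=0 Z=1
after 10: r0=0x00 r1=0x00 r2=0x00 r3=0x00  N=0 Z=1
after 11: r0=0x00 r1=0x00 r2=0x00 r3=0x00  N=0 Z=1
-- IRQ taken; context saved, return-PC = 12 --

FLAGS = (N=0, Z=1)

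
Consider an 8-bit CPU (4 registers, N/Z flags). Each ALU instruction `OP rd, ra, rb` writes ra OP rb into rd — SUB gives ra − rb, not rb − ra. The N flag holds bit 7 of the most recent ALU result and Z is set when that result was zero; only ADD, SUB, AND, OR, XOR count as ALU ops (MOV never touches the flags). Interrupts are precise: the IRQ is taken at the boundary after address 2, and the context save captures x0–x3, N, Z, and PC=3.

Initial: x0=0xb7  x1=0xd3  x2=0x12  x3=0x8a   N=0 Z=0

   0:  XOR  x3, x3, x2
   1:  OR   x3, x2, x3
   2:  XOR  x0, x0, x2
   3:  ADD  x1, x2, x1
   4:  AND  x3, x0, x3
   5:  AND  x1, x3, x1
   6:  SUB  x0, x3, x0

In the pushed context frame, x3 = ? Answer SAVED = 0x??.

SAVED = 0x9a

after  0: x0=0xb7 x1=0xd3 x2=0x12 x3=0x98  N=1 Z=0
after  1: x0=0xb7 x1=0xd3 x2=0x12 x3=0x9a  N=1 Z=0
after  2: x0=0xa5 x1=0xd3 x2=0x12 x3=0x9a  N=1 Z=0
-- IRQ taken; context saved, return-PC = 3 --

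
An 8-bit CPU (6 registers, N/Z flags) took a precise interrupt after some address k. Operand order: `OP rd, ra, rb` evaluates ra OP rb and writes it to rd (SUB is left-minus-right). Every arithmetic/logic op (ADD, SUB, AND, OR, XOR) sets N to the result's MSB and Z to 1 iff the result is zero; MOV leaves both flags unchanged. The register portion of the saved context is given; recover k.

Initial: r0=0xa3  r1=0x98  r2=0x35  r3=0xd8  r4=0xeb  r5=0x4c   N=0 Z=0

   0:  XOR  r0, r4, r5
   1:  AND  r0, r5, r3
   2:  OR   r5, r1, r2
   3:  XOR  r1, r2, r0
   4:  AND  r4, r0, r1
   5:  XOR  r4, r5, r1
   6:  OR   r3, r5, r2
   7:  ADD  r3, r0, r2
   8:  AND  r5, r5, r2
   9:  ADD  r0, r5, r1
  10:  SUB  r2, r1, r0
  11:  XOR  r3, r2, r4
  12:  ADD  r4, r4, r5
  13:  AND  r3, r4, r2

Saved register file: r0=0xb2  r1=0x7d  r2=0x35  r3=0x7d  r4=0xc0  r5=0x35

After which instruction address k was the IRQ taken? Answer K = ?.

after  0: r0=0xa7 r1=0x98 r2=0x35 r3=0xd8 r4=0xeb r5=0x4c  N=1 Z=0
after  1: r0=0x48 r1=0x98 r2=0x35 r3=0xd8 r4=0xeb r5=0x4c  N=0 Z=0
after  2: r0=0x48 r1=0x98 r2=0x35 r3=0xd8 r4=0xeb r5=0xbd  N=1 Z=0
after  3: r0=0x48 r1=0x7d r2=0x35 r3=0xd8 r4=0xeb r5=0xbd  N=0 Z=0
after  4: r0=0x48 r1=0x7d r2=0x35 r3=0xd8 r4=0x48 r5=0xbd  N=0 Z=0
after  5: r0=0x48 r1=0x7d r2=0x35 r3=0xd8 r4=0xc0 r5=0xbd  N=1 Z=0
after  6: r0=0x48 r1=0x7d r2=0x35 r3=0xbd r4=0xc0 r5=0xbd  N=1 Z=0
after  7: r0=0x48 r1=0x7d r2=0x35 r3=0x7d r4=0xc0 r5=0xbd  N=0 Z=0
after  8: r0=0x48 r1=0x7d r2=0x35 r3=0x7d r4=0xc0 r5=0x35  N=0 Z=0
after  9: r0=0xb2 r1=0x7d r2=0x35 r3=0x7d r4=0xc0 r5=0x35  N=1 Z=0
-- IRQ taken; context saved, return-PC = 10 --

K = 9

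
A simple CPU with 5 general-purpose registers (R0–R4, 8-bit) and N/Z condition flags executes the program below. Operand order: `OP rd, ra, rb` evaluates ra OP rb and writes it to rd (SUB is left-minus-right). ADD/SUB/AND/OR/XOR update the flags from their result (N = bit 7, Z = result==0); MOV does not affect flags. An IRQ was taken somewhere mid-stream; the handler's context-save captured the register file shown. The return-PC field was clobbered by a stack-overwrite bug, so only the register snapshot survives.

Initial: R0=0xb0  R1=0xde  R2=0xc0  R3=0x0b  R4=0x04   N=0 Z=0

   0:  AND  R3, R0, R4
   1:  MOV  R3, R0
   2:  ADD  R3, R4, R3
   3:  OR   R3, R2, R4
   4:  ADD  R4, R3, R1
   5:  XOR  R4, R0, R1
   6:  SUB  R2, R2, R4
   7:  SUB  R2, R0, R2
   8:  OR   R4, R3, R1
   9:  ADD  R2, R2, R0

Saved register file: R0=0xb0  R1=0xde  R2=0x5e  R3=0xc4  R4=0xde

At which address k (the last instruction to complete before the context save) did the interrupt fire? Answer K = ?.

after  0: R0=0xb0 R1=0xde R2=0xc0 R3=0x00 R4=0x04  N=0 Z=1
after  1: R0=0xb0 R1=0xde R2=0xc0 R3=0xb0 R4=0x04  N=0 Z=1
after  2: R0=0xb0 R1=0xde R2=0xc0 R3=0xb4 R4=0x04  N=1 Z=0
after  3: R0=0xb0 R1=0xde R2=0xc0 R3=0xc4 R4=0x04  N=1 Z=0
after  4: R0=0xb0 R1=0xde R2=0xc0 R3=0xc4 R4=0xa2  N=1 Z=0
after  5: R0=0xb0 R1=0xde R2=0xc0 R3=0xc4 R4=0x6e  N=0 Z=0
after  6: R0=0xb0 R1=0xde R2=0x52 R3=0xc4 R4=0x6e  N=0 Z=0
after  7: R0=0xb0 R1=0xde R2=0x5e R3=0xc4 R4=0x6e  N=0 Z=0
after  8: R0=0xb0 R1=0xde R2=0x5e R3=0xc4 R4=0xde  N=1 Z=0
-- IRQ taken; context saved, return-PC = 9 --

K = 8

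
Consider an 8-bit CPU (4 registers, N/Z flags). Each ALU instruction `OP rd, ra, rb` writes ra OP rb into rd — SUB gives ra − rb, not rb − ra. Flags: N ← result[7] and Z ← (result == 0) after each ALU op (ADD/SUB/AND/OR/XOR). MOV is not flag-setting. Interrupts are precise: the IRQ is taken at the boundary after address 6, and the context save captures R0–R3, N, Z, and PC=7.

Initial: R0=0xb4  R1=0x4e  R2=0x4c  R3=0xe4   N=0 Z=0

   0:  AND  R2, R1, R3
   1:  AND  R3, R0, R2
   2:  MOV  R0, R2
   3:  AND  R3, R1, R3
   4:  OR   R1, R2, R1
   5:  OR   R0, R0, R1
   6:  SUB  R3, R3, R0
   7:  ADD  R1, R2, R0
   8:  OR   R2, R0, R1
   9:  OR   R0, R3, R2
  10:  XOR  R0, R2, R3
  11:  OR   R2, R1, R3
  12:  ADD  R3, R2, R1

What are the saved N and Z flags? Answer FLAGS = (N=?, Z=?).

FLAGS = (N=1, Z=0)

after  0: R0=0xb4 R1=0x4e R2=0x44 R3=0xe4  N=0 Z=0
after  1: R0=0xb4 R1=0x4e R2=0x44 R3=0x04  N=0 Z=0
after  2: R0=0x44 R1=0x4e R2=0x44 R3=0x04  N=0 Z=0
after  3: R0=0x44 R1=0x4e R2=0x44 R3=0x04  N=0 Z=0
after  4: R0=0x44 R1=0x4e R2=0x44 R3=0x04  N=0 Z=0
after  5: R0=0x4e R1=0x4e R2=0x44 R3=0x04  N=0 Z=0
after  6: R0=0x4e R1=0x4e R2=0x44 R3=0xb6  N=1 Z=0
-- IRQ taken; context saved, return-PC = 7 --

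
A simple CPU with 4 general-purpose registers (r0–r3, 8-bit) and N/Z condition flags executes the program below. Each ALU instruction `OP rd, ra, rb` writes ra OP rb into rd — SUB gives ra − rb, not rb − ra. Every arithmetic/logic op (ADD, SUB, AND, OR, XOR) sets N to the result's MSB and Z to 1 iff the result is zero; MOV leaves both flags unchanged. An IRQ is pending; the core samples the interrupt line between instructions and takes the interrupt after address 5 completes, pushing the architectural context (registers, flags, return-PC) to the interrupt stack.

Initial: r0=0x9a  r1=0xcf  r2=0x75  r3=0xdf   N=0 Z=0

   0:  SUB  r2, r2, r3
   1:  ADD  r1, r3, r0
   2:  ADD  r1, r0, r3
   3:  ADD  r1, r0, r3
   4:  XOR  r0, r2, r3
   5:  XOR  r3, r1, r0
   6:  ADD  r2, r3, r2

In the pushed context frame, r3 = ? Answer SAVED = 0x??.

after  0: r0=0x9a r1=0xcf r2=0x96 r3=0xdf  N=1 Z=0
after  1: r0=0x9a r1=0x79 r2=0x96 r3=0xdf  N=0 Z=0
after  2: r0=0x9a r1=0x79 r2=0x96 r3=0xdf  N=0 Z=0
after  3: r0=0x9a r1=0x79 r2=0x96 r3=0xdf  N=0 Z=0
after  4: r0=0x49 r1=0x79 r2=0x96 r3=0xdf  N=0 Z=0
after  5: r0=0x49 r1=0x79 r2=0x96 r3=0x30  N=0 Z=0
-- IRQ taken; context saved, return-PC = 6 --

SAVED = 0x30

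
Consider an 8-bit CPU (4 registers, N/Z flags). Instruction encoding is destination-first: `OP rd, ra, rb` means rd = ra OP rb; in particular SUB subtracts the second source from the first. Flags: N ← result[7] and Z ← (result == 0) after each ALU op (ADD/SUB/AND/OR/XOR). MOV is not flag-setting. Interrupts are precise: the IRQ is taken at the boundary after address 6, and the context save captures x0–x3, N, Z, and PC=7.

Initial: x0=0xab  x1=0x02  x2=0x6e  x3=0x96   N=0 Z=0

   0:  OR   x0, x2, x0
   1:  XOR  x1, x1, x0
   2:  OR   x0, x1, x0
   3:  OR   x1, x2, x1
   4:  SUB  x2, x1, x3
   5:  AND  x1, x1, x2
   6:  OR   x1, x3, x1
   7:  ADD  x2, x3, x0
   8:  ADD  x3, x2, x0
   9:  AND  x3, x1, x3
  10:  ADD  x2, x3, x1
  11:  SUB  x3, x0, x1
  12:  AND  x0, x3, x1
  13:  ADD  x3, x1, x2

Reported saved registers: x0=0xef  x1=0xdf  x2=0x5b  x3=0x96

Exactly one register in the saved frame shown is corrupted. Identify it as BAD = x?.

BAD = x2

after  0: x0=0xef x1=0x02 x2=0x6e x3=0x96  N=1 Z=0
after  1: x0=0xef x1=0xed x2=0x6e x3=0x96  N=1 Z=0
after  2: x0=0xef x1=0xed x2=0x6e x3=0x96  N=1 Z=0
after  3: x0=0xef x1=0xef x2=0x6e x3=0x96  N=1 Z=0
after  4: x0=0xef x1=0xef x2=0x59 x3=0x96  N=0 Z=0
after  5: x0=0xef x1=0x49 x2=0x59 x3=0x96  N=0 Z=0
after  6: x0=0xef x1=0xdf x2=0x59 x3=0x96  N=1 Z=0
-- IRQ taken; context saved, return-PC = 7 --
mismatch: x2: reported 0x5b vs actual 0x59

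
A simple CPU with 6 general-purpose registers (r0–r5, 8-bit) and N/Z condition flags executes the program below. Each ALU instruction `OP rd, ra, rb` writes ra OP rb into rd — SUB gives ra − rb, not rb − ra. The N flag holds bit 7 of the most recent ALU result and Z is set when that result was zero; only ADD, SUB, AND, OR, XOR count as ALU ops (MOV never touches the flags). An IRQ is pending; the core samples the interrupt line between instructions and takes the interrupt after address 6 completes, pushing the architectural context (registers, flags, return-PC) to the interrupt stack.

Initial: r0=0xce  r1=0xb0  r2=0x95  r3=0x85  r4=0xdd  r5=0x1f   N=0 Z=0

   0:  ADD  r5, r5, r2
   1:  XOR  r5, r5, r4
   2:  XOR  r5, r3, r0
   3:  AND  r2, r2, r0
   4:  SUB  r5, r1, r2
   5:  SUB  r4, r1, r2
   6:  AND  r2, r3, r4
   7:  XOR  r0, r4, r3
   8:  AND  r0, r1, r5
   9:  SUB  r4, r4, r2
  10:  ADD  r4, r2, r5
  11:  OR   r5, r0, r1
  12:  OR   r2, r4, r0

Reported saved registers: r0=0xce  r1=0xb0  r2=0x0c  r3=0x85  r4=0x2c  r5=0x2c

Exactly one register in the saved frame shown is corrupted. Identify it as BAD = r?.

after  0: r0=0xce r1=0xb0 r2=0x95 r3=0x85 r4=0xdd r5=0xb4  N=1 Z=0
after  1: r0=0xce r1=0xb0 r2=0x95 r3=0x85 r4=0xdd r5=0x69  N=0 Z=0
after  2: r0=0xce r1=0xb0 r2=0x95 r3=0x85 r4=0xdd r5=0x4b  N=0 Z=0
after  3: r0=0xce r1=0xb0 r2=0x84 r3=0x85 r4=0xdd r5=0x4b  N=1 Z=0
after  4: r0=0xce r1=0xb0 r2=0x84 r3=0x85 r4=0xdd r5=0x2c  N=0 Z=0
after  5: r0=0xce r1=0xb0 r2=0x84 r3=0x85 r4=0x2c r5=0x2c  N=0 Z=0
after  6: r0=0xce r1=0xb0 r2=0x04 r3=0x85 r4=0x2c r5=0x2c  N=0 Z=0
-- IRQ taken; context saved, return-PC = 7 --
mismatch: r2: reported 0x0c vs actual 0x04

BAD = r2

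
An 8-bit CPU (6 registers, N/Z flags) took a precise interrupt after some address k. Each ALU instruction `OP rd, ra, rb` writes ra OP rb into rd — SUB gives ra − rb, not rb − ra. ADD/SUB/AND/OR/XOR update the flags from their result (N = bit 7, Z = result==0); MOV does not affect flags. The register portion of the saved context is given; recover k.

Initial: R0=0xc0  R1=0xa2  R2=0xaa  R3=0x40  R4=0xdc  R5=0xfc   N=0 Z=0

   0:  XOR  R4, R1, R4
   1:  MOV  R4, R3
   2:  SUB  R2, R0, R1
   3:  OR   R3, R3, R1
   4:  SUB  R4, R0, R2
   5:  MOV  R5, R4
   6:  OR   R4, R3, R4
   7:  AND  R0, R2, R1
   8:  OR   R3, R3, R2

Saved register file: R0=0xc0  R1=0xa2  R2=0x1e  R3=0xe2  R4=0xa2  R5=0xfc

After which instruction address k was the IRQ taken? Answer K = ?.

after  0: R0=0xc0 R1=0xa2 R2=0xaa R3=0x40 R4=0x7e R5=0xfc  N=0 Z=0
after  1: R0=0xc0 R1=0xa2 R2=0xaa R3=0x40 R4=0x40 R5=0xfc  N=0 Z=0
after  2: R0=0xc0 R1=0xa2 R2=0x1e R3=0x40 R4=0x40 R5=0xfc  N=0 Z=0
after  3: R0=0xc0 R1=0xa2 R2=0x1e R3=0xe2 R4=0x40 R5=0xfc  N=1 Z=0
after  4: R0=0xc0 R1=0xa2 R2=0x1e R3=0xe2 R4=0xa2 R5=0xfc  N=1 Z=0
-- IRQ taken; context saved, return-PC = 5 --

K = 4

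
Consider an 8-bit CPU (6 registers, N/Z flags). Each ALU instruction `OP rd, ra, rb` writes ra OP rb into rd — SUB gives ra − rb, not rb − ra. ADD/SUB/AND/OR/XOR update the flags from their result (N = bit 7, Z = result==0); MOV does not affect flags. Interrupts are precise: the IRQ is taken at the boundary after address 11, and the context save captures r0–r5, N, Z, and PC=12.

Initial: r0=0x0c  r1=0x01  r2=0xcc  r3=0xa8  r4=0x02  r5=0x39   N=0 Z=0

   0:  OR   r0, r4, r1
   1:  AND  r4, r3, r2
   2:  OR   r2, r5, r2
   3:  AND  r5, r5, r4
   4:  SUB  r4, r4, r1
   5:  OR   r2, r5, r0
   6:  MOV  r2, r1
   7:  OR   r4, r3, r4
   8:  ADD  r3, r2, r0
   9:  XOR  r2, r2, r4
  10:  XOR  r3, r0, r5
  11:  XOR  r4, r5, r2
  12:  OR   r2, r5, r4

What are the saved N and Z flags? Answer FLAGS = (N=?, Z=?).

FLAGS = (N=1, Z=0)

after  0: r0=0x03 r1=0x01 r2=0xcc r3=0xa8 r4=0x02 r5=0x39  N=0 Z=0
after  1: r0=0x03 r1=0x01 r2=0xcc r3=0xa8 r4=0x88 r5=0x39  N=1 Z=0
after  2: r0=0x03 r1=0x01 r2=0xfd r3=0xa8 r4=0x88 r5=0x39  N=1 Z=0
after  3: r0=0x03 r1=0x01 r2=0xfd r3=0xa8 r4=0x88 r5=0x08  N=0 Z=0
after  4: r0=0x03 r1=0x01 r2=0xfd r3=0xa8 r4=0x87 r5=0x08  N=1 Z=0
after  5: r0=0x03 r1=0x01 r2=0x0b r3=0xa8 r4=0x87 r5=0x08  N=0 Z=0
after  6: r0=0x03 r1=0x01 r2=0x01 r3=0xa8 r4=0x87 r5=0x08  N=0 Z=0
after  7: r0=0x03 r1=0x01 r2=0x01 r3=0xa8 r4=0xaf r5=0x08  N=1 Z=0
after  8: r0=0x03 r1=0x01 r2=0x01 r3=0x04 r4=0xaf r5=0x08  N=0 Z=0
after  9: r0=0x03 r1=0x01 r2=0xae r3=0x04 r4=0xaf r5=0x08  N=1 Z=0
after 10: r0=0x03 r1=0x01 r2=0xae r3=0x0b r4=0xaf r5=0x08  N=0 Z=0
after 11: r0=0x03 r1=0x01 r2=0xae r3=0x0b r4=0xa6 r5=0x08  N=1 Z=0
-- IRQ taken; context saved, return-PC = 12 --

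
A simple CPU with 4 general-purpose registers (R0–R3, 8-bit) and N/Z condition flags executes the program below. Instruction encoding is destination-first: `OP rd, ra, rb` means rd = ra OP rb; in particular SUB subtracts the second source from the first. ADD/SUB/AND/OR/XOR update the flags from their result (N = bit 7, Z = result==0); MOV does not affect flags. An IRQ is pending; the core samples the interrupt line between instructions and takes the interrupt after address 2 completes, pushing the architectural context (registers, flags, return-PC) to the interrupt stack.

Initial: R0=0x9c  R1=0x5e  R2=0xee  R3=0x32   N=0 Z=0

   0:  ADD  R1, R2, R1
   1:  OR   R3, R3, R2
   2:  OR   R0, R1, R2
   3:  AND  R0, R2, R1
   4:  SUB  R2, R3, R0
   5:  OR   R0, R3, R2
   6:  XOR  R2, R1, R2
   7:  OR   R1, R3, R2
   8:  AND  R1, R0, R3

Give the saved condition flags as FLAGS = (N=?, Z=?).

after  0: R0=0x9c R1=0x4c R2=0xee R3=0x32  N=0 Z=0
after  1: R0=0x9c R1=0x4c R2=0xee R3=0xfe  N=1 Z=0
after  2: R0=0xee R1=0x4c R2=0xee R3=0xfe  N=1 Z=0
-- IRQ taken; context saved, return-PC = 3 --

FLAGS = (N=1, Z=0)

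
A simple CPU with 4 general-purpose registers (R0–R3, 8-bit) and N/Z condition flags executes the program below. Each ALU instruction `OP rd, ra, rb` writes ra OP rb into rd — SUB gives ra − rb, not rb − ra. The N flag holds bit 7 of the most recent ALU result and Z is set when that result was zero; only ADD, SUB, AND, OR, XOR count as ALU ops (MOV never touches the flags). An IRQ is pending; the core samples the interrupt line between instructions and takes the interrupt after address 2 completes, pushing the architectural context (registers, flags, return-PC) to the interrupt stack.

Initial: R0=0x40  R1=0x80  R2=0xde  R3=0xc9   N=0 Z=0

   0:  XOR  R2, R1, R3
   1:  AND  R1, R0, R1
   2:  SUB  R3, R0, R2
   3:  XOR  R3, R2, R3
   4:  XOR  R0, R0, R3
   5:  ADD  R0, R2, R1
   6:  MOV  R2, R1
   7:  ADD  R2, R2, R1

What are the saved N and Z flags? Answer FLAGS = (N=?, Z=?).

after  0: R0=0x40 R1=0x80 R2=0x49 R3=0xc9  N=0 Z=0
after  1: R0=0x40 R1=0x00 R2=0x49 R3=0xc9  N=0 Z=1
after  2: R0=0x40 R1=0x00 R2=0x49 R3=0xf7  N=1 Z=0
-- IRQ taken; context saved, return-PC = 3 --

FLAGS = (N=1, Z=0)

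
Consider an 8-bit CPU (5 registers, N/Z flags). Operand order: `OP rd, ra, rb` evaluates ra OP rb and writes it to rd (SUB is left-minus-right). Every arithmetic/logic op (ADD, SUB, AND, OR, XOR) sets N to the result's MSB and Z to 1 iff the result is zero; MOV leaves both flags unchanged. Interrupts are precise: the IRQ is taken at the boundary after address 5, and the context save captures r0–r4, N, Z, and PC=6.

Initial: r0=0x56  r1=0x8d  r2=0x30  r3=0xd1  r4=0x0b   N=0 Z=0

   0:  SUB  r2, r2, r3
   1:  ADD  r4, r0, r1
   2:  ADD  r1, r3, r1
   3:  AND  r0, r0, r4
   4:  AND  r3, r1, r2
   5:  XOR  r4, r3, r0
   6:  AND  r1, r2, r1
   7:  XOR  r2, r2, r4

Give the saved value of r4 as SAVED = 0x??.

SAVED = 0x1c

after  0: r0=0x56 r1=0x8d r2=0x5f r3=0xd1 r4=0x0b  N=0 Z=0
after  1: r0=0x56 r1=0x8d r2=0x5f r3=0xd1 r4=0xe3  N=1 Z=0
after  2: r0=0x56 r1=0x5e r2=0x5f r3=0xd1 r4=0xe3  N=0 Z=0
after  3: r0=0x42 r1=0x5e r2=0x5f r3=0xd1 r4=0xe3  N=0 Z=0
after  4: r0=0x42 r1=0x5e r2=0x5f r3=0x5e r4=0xe3  N=0 Z=0
after  5: r0=0x42 r1=0x5e r2=0x5f r3=0x5e r4=0x1c  N=0 Z=0
-- IRQ taken; context saved, return-PC = 6 --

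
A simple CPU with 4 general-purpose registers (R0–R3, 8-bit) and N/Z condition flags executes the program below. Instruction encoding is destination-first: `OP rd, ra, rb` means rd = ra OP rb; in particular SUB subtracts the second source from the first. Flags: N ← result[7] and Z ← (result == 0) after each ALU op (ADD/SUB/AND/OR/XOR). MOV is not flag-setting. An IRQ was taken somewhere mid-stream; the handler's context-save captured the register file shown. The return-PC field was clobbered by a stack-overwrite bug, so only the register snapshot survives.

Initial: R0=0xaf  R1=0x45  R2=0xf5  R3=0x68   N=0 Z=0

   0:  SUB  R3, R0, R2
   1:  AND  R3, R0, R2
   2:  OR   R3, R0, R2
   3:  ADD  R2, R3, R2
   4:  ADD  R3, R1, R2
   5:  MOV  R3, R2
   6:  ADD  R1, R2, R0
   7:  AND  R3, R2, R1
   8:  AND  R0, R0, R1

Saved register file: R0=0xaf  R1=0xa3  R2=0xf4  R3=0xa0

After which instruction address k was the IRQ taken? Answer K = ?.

K = 7

after  0: R0=0xaf R1=0x45 R2=0xf5 R3=0xba  N=1 Z=0
after  1: R0=0xaf R1=0x45 R2=0xf5 R3=0xa5  N=1 Z=0
after  2: R0=0xaf R1=0x45 R2=0xf5 R3=0xff  N=1 Z=0
after  3: R0=0xaf R1=0x45 R2=0xf4 R3=0xff  N=1 Z=0
after  4: R0=0xaf R1=0x45 R2=0xf4 R3=0x39  N=0 Z=0
after  5: R0=0xaf R1=0x45 R2=0xf4 R3=0xf4  N=0 Z=0
after  6: R0=0xaf R1=0xa3 R2=0xf4 R3=0xf4  N=1 Z=0
after  7: R0=0xaf R1=0xa3 R2=0xf4 R3=0xa0  N=1 Z=0
-- IRQ taken; context saved, return-PC = 8 --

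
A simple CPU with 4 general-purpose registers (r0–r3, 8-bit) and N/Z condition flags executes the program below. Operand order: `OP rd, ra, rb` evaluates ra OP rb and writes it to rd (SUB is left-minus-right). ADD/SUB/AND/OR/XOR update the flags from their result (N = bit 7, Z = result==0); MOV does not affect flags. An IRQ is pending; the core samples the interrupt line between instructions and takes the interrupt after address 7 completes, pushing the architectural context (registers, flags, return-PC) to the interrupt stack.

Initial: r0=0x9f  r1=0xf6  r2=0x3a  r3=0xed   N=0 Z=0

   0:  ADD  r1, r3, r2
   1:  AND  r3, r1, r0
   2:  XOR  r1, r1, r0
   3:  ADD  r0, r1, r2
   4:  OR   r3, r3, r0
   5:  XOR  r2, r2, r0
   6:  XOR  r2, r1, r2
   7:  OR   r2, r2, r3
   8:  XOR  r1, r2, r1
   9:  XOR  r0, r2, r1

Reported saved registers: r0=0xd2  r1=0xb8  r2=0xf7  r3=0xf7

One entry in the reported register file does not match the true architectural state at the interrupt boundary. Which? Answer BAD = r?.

after  0: r0=0x9f r1=0x27 r2=0x3a r3=0xed  N=0 Z=0
after  1: r0=0x9f r1=0x27 r2=0x3a r3=0x07  N=0 Z=0
after  2: r0=0x9f r1=0xb8 r2=0x3a r3=0x07  N=1 Z=0
after  3: r0=0xf2 r1=0xb8 r2=0x3a r3=0x07  N=1 Z=0
after  4: r0=0xf2 r1=0xb8 r2=0x3a r3=0xf7  N=1 Z=0
after  5: r0=0xf2 r1=0xb8 r2=0xc8 r3=0xf7  N=1 Z=0
after  6: r0=0xf2 r1=0xb8 r2=0x70 r3=0xf7  N=0 Z=0
after  7: r0=0xf2 r1=0xb8 r2=0xf7 r3=0xf7  N=1 Z=0
-- IRQ taken; context saved, return-PC = 8 --
mismatch: r0: reported 0xd2 vs actual 0xf2

BAD = r0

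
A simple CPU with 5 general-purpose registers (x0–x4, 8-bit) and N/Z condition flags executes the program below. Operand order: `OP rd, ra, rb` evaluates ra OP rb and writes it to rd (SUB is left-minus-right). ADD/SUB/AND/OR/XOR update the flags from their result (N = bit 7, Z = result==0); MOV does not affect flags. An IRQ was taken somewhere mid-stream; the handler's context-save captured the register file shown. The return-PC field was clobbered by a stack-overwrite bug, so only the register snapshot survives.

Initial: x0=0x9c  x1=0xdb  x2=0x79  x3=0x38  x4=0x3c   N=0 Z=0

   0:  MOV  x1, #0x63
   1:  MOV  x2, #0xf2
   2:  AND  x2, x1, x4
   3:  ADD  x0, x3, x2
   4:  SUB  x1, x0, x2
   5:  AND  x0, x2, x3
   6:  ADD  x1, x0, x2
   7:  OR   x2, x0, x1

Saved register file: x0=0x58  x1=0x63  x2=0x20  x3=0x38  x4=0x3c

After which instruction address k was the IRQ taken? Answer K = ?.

after  0: x0=0x9c x1=0x63 x2=0x79 x3=0x38 x4=0x3c  N=0 Z=0
after  1: x0=0x9c x1=0x63 x2=0xf2 x3=0x38 x4=0x3c  N=0 Z=0
after  2: x0=0x9c x1=0x63 x2=0x20 x3=0x38 x4=0x3c  N=0 Z=0
after  3: x0=0x58 x1=0x63 x2=0x20 x3=0x38 x4=0x3c  N=0 Z=0
-- IRQ taken; context saved, return-PC = 4 --

K = 3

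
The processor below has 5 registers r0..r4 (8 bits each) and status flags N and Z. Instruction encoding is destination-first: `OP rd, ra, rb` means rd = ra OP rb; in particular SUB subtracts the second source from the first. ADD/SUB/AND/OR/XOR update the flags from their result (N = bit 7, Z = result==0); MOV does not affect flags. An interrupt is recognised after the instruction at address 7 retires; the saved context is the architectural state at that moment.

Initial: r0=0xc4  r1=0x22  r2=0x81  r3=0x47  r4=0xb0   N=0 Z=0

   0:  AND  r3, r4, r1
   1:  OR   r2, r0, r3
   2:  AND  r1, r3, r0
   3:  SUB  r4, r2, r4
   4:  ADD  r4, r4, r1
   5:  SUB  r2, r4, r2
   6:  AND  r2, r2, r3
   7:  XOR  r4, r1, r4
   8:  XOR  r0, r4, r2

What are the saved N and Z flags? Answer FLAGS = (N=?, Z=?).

after  0: r0=0xc4 r1=0x22 r2=0x81 r3=0x20 r4=0xb0  N=0 Z=0
after  1: r0=0xc4 r1=0x22 r2=0xe4 r3=0x20 r4=0xb0  N=1 Z=0
after  2: r0=0xc4 r1=0x00 r2=0xe4 r3=0x20 r4=0xb0  N=0 Z=1
after  3: r0=0xc4 r1=0x00 r2=0xe4 r3=0x20 r4=0x34  N=0 Z=0
after  4: r0=0xc4 r1=0x00 r2=0xe4 r3=0x20 r4=0x34  N=0 Z=0
after  5: r0=0xc4 r1=0x00 r2=0x50 r3=0x20 r4=0x34  N=0 Z=0
after  6: r0=0xc4 r1=0x00 r2=0x00 r3=0x20 r4=0x34  N=0 Z=1
after  7: r0=0xc4 r1=0x00 r2=0x00 r3=0x20 r4=0x34  N=0 Z=0
-- IRQ taken; context saved, return-PC = 8 --

FLAGS = (N=0, Z=0)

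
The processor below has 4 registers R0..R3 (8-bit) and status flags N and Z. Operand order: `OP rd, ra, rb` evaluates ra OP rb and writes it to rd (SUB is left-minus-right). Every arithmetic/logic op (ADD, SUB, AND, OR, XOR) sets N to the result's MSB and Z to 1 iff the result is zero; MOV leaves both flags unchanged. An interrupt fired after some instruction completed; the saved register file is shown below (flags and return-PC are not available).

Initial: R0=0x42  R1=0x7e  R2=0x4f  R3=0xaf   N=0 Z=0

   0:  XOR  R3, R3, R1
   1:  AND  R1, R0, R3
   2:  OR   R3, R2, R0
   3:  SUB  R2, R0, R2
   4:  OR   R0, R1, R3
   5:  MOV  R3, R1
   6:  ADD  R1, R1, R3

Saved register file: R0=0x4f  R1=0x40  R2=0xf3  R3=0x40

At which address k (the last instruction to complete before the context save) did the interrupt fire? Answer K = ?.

after  0: R0=0x42 R1=0x7e R2=0x4f R3=0xd1  N=1 Z=0
after  1: R0=0x42 R1=0x40 R2=0x4f R3=0xd1  N=0 Z=0
after  2: R0=0x42 R1=0x40 R2=0x4f R3=0x4f  N=0 Z=0
after  3: R0=0x42 R1=0x40 R2=0xf3 R3=0x4f  N=1 Z=0
after  4: R0=0x4f R1=0x40 R2=0xf3 R3=0x4f  N=0 Z=0
after  5: R0=0x4f R1=0x40 R2=0xf3 R3=0x40  N=0 Z=0
-- IRQ taken; context saved, return-PC = 6 --

K = 5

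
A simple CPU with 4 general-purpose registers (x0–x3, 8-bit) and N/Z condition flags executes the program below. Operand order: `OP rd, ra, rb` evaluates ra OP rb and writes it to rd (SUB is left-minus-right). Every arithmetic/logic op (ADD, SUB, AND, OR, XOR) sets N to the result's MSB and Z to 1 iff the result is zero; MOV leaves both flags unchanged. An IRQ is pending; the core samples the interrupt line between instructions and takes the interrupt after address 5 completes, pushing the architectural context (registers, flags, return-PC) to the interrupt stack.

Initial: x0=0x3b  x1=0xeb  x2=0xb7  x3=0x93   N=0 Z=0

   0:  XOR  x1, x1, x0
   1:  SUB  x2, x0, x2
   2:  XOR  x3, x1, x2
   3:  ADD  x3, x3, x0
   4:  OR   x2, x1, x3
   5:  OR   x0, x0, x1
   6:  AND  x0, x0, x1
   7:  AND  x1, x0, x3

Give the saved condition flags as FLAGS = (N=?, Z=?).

after  0: x0=0x3b x1=0xd0 x2=0xb7 x3=0x93  N=1 Z=0
after  1: x0=0x3b x1=0xd0 x2=0x84 x3=0x93  N=1 Z=0
after  2: x0=0x3b x1=0xd0 x2=0x84 x3=0x54  N=0 Z=0
after  3: x0=0x3b x1=0xd0 x2=0x84 x3=0x8f  N=1 Z=0
after  4: x0=0x3b x1=0xd0 x2=0xdf x3=0x8f  N=1 Z=0
after  5: x0=0xfb x1=0xd0 x2=0xdf x3=0x8f  N=1 Z=0
-- IRQ taken; context saved, return-PC = 6 --

FLAGS = (N=1, Z=0)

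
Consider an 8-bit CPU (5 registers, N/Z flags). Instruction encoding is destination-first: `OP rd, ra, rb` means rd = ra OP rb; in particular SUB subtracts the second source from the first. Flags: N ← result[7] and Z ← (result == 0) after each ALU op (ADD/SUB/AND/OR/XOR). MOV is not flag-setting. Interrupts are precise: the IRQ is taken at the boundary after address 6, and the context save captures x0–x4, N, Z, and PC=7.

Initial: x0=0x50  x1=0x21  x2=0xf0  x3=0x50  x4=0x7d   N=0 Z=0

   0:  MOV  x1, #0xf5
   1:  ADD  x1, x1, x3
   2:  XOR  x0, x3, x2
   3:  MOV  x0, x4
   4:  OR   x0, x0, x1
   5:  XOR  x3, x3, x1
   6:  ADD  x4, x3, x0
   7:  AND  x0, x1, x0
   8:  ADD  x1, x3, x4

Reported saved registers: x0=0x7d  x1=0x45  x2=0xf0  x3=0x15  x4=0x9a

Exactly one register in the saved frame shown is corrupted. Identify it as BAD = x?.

after  0: x0=0x50 x1=0xf5 x2=0xf0 x3=0x50 x4=0x7d  N=0 Z=0
after  1: x0=0x50 x1=0x45 x2=0xf0 x3=0x50 x4=0x7d  N=0 Z=0
after  2: x0=0xa0 x1=0x45 x2=0xf0 x3=0x50 x4=0x7d  N=1 Z=0
after  3: x0=0x7d x1=0x45 x2=0xf0 x3=0x50 x4=0x7d  N=1 Z=0
after  4: x0=0x7d x1=0x45 x2=0xf0 x3=0x50 x4=0x7d  N=0 Z=0
after  5: x0=0x7d x1=0x45 x2=0xf0 x3=0x15 x4=0x7d  N=0 Z=0
after  6: x0=0x7d x1=0x45 x2=0xf0 x3=0x15 x4=0x92  N=1 Z=0
-- IRQ taken; context saved, return-PC = 7 --
mismatch: x4: reported 0x9a vs actual 0x92

BAD = x4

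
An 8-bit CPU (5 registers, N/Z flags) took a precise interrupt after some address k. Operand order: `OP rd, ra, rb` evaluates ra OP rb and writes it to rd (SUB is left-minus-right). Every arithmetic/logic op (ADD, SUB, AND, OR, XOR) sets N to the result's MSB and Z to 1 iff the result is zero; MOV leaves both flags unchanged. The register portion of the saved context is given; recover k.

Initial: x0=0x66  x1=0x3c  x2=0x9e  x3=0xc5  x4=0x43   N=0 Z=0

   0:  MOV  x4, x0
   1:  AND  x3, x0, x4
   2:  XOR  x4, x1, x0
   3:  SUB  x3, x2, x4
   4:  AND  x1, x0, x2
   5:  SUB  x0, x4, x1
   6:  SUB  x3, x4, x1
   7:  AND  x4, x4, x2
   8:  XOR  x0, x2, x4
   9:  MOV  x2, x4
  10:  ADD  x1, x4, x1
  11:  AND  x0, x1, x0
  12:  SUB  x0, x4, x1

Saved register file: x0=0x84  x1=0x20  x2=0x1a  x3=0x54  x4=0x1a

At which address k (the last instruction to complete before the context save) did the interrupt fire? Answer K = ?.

after  0: x0=0x66 x1=0x3c x2=0x9e x3=0xc5 x4=0x66  N=0 Z=0
after  1: x0=0x66 x1=0x3c x2=0x9e x3=0x66 x4=0x66  N=0 Z=0
after  2: x0=0x66 x1=0x3c x2=0x9e x3=0x66 x4=0x5a  N=0 Z=0
after  3: x0=0x66 x1=0x3c x2=0x9e x3=0x44 x4=0x5a  N=0 Z=0
after  4: x0=0x66 x1=0x06 x2=0x9e x3=0x44 x4=0x5a  N=0 Z=0
after  5: x0=0x54 x1=0x06 x2=0x9e x3=0x44 x4=0x5a  N=0 Z=0
after  6: x0=0x54 x1=0x06 x2=0x9e x3=0x54 x4=0x5a  N=0 Z=0
after  7: x0=0x54 x1=0x06 x2=0x9e x3=0x54 x4=0x1a  N=0 Z=0
after  8: x0=0x84 x1=0x06 x2=0x9e x3=0x54 x4=0x1a  N=1 Z=0
after  9: x0=0x84 x1=0x06 x2=0x1a x3=0x54 x4=0x1a  N=1 Z=0
after 10: x0=0x84 x1=0x20 x2=0x1a x3=0x54 x4=0x1a  N=0 Z=0
-- IRQ taken; context saved, return-PC = 11 --

K = 10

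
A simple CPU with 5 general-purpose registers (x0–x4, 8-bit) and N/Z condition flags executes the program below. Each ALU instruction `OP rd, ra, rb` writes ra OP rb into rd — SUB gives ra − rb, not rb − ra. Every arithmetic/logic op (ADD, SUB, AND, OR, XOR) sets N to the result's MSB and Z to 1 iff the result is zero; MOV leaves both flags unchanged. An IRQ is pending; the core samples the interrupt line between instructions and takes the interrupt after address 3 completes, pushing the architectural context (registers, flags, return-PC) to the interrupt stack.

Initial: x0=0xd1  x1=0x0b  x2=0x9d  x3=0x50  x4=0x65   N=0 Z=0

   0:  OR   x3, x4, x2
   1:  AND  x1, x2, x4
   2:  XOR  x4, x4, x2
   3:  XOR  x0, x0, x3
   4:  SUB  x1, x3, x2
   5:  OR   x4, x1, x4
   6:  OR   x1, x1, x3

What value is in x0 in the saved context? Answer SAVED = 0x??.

after  0: x0=0xd1 x1=0x0b x2=0x9d x3=0xfd x4=0x65  N=1 Z=0
after  1: x0=0xd1 x1=0x05 x2=0x9d x3=0xfd x4=0x65  N=0 Z=0
after  2: x0=0xd1 x1=0x05 x2=0x9d x3=0xfd x4=0xf8  N=1 Z=0
after  3: x0=0x2c x1=0x05 x2=0x9d x3=0xfd x4=0xf8  N=0 Z=0
-- IRQ taken; context saved, return-PC = 4 --

SAVED = 0x2c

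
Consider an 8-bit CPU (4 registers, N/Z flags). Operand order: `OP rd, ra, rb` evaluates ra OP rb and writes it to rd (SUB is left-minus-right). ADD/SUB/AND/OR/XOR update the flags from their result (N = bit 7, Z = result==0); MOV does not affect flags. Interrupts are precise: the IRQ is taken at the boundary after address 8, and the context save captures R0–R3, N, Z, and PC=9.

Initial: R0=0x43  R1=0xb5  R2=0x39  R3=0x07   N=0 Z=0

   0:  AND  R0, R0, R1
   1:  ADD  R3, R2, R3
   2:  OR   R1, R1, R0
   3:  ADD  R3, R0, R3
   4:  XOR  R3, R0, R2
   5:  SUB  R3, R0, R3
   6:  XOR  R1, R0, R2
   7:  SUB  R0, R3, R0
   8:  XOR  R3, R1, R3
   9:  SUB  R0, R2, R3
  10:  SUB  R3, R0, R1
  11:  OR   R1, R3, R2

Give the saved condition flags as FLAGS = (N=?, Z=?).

FLAGS = (N=1, Z=0)

after  0: R0=0x01 R1=0xb5 R2=0x39 R3=0x07  N=0 Z=0
after  1: R0=0x01 R1=0xb5 R2=0x39 R3=0x40  N=0 Z=0
after  2: R0=0x01 R1=0xb5 R2=0x39 R3=0x40  N=1 Z=0
after  3: R0=0x01 R1=0xb5 R2=0x39 R3=0x41  N=0 Z=0
after  4: R0=0x01 R1=0xb5 R2=0x39 R3=0x38  N=0 Z=0
after  5: R0=0x01 R1=0xb5 R2=0x39 R3=0xc9  N=1 Z=0
after  6: R0=0x01 R1=0x38 R2=0x39 R3=0xc9  N=0 Z=0
after  7: R0=0xc8 R1=0x38 R2=0x39 R3=0xc9  N=1 Z=0
after  8: R0=0xc8 R1=0x38 R2=0x39 R3=0xf1  N=1 Z=0
-- IRQ taken; context saved, return-PC = 9 --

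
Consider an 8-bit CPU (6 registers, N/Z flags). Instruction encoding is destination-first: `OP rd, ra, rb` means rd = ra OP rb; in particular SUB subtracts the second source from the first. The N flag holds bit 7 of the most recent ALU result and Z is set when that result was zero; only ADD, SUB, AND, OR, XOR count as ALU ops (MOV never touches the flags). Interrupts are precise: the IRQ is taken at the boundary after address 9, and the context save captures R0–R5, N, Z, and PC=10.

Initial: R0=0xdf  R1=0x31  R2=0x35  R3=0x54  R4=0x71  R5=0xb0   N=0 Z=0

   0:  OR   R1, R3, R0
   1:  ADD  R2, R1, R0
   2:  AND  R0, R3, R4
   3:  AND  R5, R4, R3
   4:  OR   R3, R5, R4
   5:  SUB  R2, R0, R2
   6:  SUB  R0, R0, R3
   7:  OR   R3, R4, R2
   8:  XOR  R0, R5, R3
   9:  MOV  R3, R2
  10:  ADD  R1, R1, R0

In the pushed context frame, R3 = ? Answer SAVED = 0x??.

after  0: R0=0xdf R1=0xdf R2=0x35 R3=0x54 R4=0x71 R5=0xb0  N=1 Z=0
after  1: R0=0xdf R1=0xdf R2=0xbe R3=0x54 R4=0x71 R5=0xb0  N=1 Z=0
after  2: R0=0x50 R1=0xdf R2=0xbe R3=0x54 R4=0x71 R5=0xb0  N=0 Z=0
after  3: R0=0x50 R1=0xdf R2=0xbe R3=0x54 R4=0x71 R5=0x50  N=0 Z=0
after  4: R0=0x50 R1=0xdf R2=0xbe R3=0x71 R4=0x71 R5=0x50  N=0 Z=0
after  5: R0=0x50 R1=0xdf R2=0x92 R3=0x71 R4=0x71 R5=0x50  N=1 Z=0
after  6: R0=0xdf R1=0xdf R2=0x92 R3=0x71 R4=0x71 R5=0x50  N=1 Z=0
after  7: R0=0xdf R1=0xdf R2=0x92 R3=0xf3 R4=0x71 R5=0x50  N=1 Z=0
after  8: R0=0xa3 R1=0xdf R2=0x92 R3=0xf3 R4=0x71 R5=0x50  N=1 Z=0
after  9: R0=0xa3 R1=0xdf R2=0x92 R3=0x92 R4=0x71 R5=0x50  N=1 Z=0
-- IRQ taken; context saved, return-PC = 10 --

SAVED = 0x92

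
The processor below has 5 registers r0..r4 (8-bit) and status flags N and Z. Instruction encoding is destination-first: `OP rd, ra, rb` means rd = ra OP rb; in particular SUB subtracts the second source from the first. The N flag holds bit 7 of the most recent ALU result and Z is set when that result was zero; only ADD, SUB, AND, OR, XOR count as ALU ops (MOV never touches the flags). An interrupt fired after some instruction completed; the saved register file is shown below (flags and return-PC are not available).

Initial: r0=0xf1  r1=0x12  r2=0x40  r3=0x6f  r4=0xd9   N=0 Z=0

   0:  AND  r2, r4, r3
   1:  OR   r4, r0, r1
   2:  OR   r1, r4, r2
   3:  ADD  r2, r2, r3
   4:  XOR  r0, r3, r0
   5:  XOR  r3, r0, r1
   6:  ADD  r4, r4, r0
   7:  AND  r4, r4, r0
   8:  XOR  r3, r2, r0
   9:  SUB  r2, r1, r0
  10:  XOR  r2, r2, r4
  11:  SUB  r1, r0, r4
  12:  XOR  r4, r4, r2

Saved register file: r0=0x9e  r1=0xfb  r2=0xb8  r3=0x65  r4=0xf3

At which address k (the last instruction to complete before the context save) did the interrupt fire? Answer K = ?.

after  0: r0=0xf1 r1=0x12 r2=0x49 r3=0x6f r4=0xd9  N=0 Z=0
after  1: r0=0xf1 r1=0x12 r2=0x49 r3=0x6f r4=0xf3  N=1 Z=0
after  2: r0=0xf1 r1=0xfb r2=0x49 r3=0x6f r4=0xf3  N=1 Z=0
after  3: r0=0xf1 r1=0xfb r2=0xb8 r3=0x6f r4=0xf3  N=1 Z=0
after  4: r0=0x9e r1=0xfb r2=0xb8 r3=0x6f r4=0xf3  N=1 Z=0
after  5: r0=0x9e r1=0xfb r2=0xb8 r3=0x65 r4=0xf3  N=0 Z=0
-- IRQ taken; context saved, return-PC = 6 --

K = 5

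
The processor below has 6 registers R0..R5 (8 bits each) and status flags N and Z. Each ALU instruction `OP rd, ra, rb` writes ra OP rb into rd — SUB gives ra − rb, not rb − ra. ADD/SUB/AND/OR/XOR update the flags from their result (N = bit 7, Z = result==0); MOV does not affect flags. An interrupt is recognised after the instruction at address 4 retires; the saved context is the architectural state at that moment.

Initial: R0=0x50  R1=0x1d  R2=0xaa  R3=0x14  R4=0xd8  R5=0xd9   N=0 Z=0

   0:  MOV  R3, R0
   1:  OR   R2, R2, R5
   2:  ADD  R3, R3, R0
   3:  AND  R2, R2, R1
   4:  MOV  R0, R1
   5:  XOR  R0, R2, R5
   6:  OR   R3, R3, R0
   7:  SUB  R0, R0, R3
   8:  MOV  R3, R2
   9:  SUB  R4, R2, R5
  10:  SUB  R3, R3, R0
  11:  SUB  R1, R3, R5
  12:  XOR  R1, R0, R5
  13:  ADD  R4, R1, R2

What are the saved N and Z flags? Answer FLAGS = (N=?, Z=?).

after  0: R0=0x50 R1=0x1d R2=0xaa R3=0x50 R4=0xd8 R5=0xd9  N=0 Z=0
after  1: R0=0x50 R1=0x1d R2=0xfb R3=0x50 R4=0xd8 R5=0xd9  N=1 Z=0
after  2: R0=0x50 R1=0x1d R2=0xfb R3=0xa0 R4=0xd8 R5=0xd9  N=1 Z=0
after  3: R0=0x50 R1=0x1d R2=0x19 R3=0xa0 R4=0xd8 R5=0xd9  N=0 Z=0
after  4: R0=0x1d R1=0x1d R2=0x19 R3=0xa0 R4=0xd8 R5=0xd9  N=0 Z=0
-- IRQ taken; context saved, return-PC = 5 --

FLAGS = (N=0, Z=0)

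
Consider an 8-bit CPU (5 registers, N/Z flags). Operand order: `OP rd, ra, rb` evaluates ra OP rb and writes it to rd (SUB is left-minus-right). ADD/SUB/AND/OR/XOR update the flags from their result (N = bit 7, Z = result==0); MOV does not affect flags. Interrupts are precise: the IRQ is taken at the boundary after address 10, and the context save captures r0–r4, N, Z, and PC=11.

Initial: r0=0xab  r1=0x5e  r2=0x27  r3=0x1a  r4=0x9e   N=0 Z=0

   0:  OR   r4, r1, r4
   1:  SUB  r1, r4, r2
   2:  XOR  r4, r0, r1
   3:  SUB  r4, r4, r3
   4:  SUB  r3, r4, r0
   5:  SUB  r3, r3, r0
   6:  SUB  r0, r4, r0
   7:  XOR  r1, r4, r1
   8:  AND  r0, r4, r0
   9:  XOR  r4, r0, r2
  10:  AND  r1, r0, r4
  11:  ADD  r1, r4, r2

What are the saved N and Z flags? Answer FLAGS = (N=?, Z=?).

after  0: r0=0xab r1=0x5e r2=0x27 r3=0x1a r4=0xde  N=1 Z=0
after  1: r0=0xab r1=0xb7 r2=0x27 r3=0x1a r4=0xde  N=1 Z=0
after  2: r0=0xab r1=0xb7 r2=0x27 r3=0x1a r4=0x1c  N=0 Z=0
after  3: r0=0xab r1=0xb7 r2=0x27 r3=0x1a r4=0x02  N=0 Z=0
after  4: r0=0xab r1=0xb7 r2=0x27 r3=0x57 r4=0x02  N=0 Z=0
after  5: r0=0xab r1=0xb7 r2=0x27 r3=0xac r4=0x02  N=1 Z=0
after  6: r0=0x57 r1=0xb7 r2=0x27 r3=0xac r4=0x02  N=0 Z=0
after  7: r0=0x57 r1=0xb5 r2=0x27 r3=0xac r4=0x02  N=1 Z=0
after  8: r0=0x02 r1=0xb5 r2=0x27 r3=0xac r4=0x02  N=0 Z=0
after  9: r0=0x02 r1=0xb5 r2=0x27 r3=0xac r4=0x25  N=0 Z=0
after 10: r0=0x02 r1=0x00 r2=0x27 r3=0xac r4=0x25  N=0 Z=1
-- IRQ taken; context saved, return-PC = 11 --

FLAGS = (N=0, Z=1)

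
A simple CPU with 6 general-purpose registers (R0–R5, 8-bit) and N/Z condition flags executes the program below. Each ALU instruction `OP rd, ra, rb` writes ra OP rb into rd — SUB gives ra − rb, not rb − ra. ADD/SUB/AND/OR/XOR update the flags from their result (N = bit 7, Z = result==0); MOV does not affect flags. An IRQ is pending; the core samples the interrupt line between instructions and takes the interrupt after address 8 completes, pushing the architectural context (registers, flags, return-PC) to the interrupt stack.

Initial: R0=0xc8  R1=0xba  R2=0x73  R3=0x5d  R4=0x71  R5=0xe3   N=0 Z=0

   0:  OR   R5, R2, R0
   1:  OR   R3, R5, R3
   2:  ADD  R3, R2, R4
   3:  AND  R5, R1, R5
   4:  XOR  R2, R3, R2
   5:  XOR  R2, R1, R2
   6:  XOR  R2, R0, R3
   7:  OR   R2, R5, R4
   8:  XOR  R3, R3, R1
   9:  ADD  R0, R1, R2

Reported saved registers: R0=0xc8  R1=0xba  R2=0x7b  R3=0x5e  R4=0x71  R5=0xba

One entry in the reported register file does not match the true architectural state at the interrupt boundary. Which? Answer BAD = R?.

after  0: R0=0xc8 R1=0xba R2=0x73 R3=0x5d R4=0x71 R5=0xfb  N=1 Z=0
after  1: R0=0xc8 R1=0xba R2=0x73 R3=0xff R4=0x71 R5=0xfb  N=1 Z=0
after  2: R0=0xc8 R1=0xba R2=0x73 R3=0xe4 R4=0x71 R5=0xfb  N=1 Z=0
after  3: R0=0xc8 R1=0xba R2=0x73 R3=0xe4 R4=0x71 R5=0xba  N=1 Z=0
after  4: R0=0xc8 R1=0xba R2=0x97 R3=0xe4 R4=0x71 R5=0xba  N=1 Z=0
after  5: R0=0xc8 R1=0xba R2=0x2d R3=0xe4 R4=0x71 R5=0xba  N=0 Z=0
after  6: R0=0xc8 R1=0xba R2=0x2c R3=0xe4 R4=0x71 R5=0xba  N=0 Z=0
after  7: R0=0xc8 R1=0xba R2=0xfb R3=0xe4 R4=0x71 R5=0xba  N=1 Z=0
after  8: R0=0xc8 R1=0xba R2=0xfb R3=0x5e R4=0x71 R5=0xba  N=0 Z=0
-- IRQ taken; context saved, return-PC = 9 --
mismatch: R2: reported 0x7b vs actual 0xfb

BAD = R2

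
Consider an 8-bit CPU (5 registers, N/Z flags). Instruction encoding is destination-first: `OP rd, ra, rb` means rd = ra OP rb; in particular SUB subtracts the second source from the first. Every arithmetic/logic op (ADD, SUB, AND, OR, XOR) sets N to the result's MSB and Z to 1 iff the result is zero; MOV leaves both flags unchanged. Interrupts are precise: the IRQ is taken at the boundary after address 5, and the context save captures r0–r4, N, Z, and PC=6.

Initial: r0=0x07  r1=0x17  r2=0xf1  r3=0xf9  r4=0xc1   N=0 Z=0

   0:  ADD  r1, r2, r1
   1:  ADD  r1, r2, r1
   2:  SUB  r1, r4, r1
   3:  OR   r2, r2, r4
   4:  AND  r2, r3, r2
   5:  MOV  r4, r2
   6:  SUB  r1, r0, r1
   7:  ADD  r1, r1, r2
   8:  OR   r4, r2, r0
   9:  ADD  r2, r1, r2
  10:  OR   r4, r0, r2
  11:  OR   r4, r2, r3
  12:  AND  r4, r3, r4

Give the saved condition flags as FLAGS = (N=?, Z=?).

after  0: r0=0x07 r1=0x08 r2=0xf1 r3=0xf9 r4=0xc1  N=0 Z=0
after  1: r0=0x07 r1=0xf9 r2=0xf1 r3=0xf9 r4=0xc1  N=1 Z=0
after  2: r0=0x07 r1=0xc8 r2=0xf1 r3=0xf9 r4=0xc1  N=1 Z=0
after  3: r0=0x07 r1=0xc8 r2=0xf1 r3=0xf9 r4=0xc1  N=1 Z=0
after  4: r0=0x07 r1=0xc8 r2=0xf1 r3=0xf9 r4=0xc1  N=1 Z=0
after  5: r0=0x07 r1=0xc8 r2=0xf1 r3=0xf9 r4=0xf1  N=1 Z=0
-- IRQ taken; context saved, return-PC = 6 --

FLAGS = (N=1, Z=0)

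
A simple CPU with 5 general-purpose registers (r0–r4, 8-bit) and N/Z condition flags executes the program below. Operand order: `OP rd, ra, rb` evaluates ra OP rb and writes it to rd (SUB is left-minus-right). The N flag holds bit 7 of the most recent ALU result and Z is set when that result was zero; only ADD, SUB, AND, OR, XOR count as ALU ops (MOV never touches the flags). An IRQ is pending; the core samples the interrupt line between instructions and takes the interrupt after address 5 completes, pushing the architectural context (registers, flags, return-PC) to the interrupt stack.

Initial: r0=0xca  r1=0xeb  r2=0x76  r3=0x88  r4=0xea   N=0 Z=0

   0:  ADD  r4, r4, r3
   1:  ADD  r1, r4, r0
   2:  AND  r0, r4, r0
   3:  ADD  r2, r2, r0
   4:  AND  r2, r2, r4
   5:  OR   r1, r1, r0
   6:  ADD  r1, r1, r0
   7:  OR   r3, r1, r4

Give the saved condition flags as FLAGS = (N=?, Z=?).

FLAGS = (N=0, Z=0)

after  0: r0=0xca r1=0xeb r2=0x76 r3=0x88 r4=0x72  N=0 Z=0
after  1: r0=0xca r1=0x3c r2=0x76 r3=0x88 r4=0x72  N=0 Z=0
after  2: r0=0x42 r1=0x3c r2=0x76 r3=0x88 r4=0x72  N=0 Z=0
after  3: r0=0x42 r1=0x3c r2=0xb8 r3=0x88 r4=0x72  N=1 Z=0
after  4: r0=0x42 r1=0x3c r2=0x30 r3=0x88 r4=0x72  N=0 Z=0
after  5: r0=0x42 r1=0x7e r2=0x30 r3=0x88 r4=0x72  N=0 Z=0
-- IRQ taken; context saved, return-PC = 6 --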